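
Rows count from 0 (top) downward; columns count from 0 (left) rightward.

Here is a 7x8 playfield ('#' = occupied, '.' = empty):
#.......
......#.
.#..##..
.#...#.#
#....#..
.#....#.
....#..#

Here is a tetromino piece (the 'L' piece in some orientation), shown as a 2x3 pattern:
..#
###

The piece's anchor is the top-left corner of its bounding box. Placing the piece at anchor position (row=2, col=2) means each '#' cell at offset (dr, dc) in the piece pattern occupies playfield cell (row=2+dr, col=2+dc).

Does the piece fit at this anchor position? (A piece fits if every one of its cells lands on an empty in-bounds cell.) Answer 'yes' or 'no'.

Check each piece cell at anchor (2, 2):
  offset (0,2) -> (2,4): occupied ('#') -> FAIL
  offset (1,0) -> (3,2): empty -> OK
  offset (1,1) -> (3,3): empty -> OK
  offset (1,2) -> (3,4): empty -> OK
All cells valid: no

Answer: no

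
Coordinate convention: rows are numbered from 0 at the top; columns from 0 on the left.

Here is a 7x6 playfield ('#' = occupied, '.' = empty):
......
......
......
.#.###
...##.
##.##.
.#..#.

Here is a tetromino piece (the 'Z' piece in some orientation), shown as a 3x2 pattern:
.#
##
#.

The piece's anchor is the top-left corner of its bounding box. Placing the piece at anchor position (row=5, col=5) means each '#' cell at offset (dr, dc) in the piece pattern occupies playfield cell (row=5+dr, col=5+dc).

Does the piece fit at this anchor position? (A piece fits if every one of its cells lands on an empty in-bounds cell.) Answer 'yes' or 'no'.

Check each piece cell at anchor (5, 5):
  offset (0,1) -> (5,6): out of bounds -> FAIL
  offset (1,0) -> (6,5): empty -> OK
  offset (1,1) -> (6,6): out of bounds -> FAIL
  offset (2,0) -> (7,5): out of bounds -> FAIL
All cells valid: no

Answer: no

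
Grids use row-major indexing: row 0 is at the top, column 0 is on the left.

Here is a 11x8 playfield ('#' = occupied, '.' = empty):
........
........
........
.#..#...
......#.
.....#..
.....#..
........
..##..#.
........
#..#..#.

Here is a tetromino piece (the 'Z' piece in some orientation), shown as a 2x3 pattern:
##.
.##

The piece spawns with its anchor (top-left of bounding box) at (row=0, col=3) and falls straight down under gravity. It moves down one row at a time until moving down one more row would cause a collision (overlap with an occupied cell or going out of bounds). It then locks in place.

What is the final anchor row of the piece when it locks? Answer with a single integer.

Answer: 1

Derivation:
Spawn at (row=0, col=3). Try each row:
  row 0: fits
  row 1: fits
  row 2: blocked -> lock at row 1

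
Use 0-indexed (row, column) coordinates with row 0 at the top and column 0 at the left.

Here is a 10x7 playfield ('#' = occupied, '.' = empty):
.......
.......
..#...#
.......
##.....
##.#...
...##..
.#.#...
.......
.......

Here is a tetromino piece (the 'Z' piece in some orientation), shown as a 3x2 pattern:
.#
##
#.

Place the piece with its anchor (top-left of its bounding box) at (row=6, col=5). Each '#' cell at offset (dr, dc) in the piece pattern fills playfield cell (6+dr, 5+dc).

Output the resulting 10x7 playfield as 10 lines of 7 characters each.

Fill (6+0,5+1) = (6,6)
Fill (6+1,5+0) = (7,5)
Fill (6+1,5+1) = (7,6)
Fill (6+2,5+0) = (8,5)

Answer: .......
.......
..#...#
.......
##.....
##.#...
...##.#
.#.#.##
.....#.
.......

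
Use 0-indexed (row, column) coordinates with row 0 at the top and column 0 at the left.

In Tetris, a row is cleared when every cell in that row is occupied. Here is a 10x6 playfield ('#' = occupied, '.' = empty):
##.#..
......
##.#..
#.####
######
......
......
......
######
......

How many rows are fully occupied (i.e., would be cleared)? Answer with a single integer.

Answer: 2

Derivation:
Check each row:
  row 0: 3 empty cells -> not full
  row 1: 6 empty cells -> not full
  row 2: 3 empty cells -> not full
  row 3: 1 empty cell -> not full
  row 4: 0 empty cells -> FULL (clear)
  row 5: 6 empty cells -> not full
  row 6: 6 empty cells -> not full
  row 7: 6 empty cells -> not full
  row 8: 0 empty cells -> FULL (clear)
  row 9: 6 empty cells -> not full
Total rows cleared: 2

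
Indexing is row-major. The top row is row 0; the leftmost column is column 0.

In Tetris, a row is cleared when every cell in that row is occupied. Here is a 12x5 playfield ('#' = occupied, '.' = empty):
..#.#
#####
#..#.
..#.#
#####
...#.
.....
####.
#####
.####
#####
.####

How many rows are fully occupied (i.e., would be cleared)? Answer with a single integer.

Answer: 4

Derivation:
Check each row:
  row 0: 3 empty cells -> not full
  row 1: 0 empty cells -> FULL (clear)
  row 2: 3 empty cells -> not full
  row 3: 3 empty cells -> not full
  row 4: 0 empty cells -> FULL (clear)
  row 5: 4 empty cells -> not full
  row 6: 5 empty cells -> not full
  row 7: 1 empty cell -> not full
  row 8: 0 empty cells -> FULL (clear)
  row 9: 1 empty cell -> not full
  row 10: 0 empty cells -> FULL (clear)
  row 11: 1 empty cell -> not full
Total rows cleared: 4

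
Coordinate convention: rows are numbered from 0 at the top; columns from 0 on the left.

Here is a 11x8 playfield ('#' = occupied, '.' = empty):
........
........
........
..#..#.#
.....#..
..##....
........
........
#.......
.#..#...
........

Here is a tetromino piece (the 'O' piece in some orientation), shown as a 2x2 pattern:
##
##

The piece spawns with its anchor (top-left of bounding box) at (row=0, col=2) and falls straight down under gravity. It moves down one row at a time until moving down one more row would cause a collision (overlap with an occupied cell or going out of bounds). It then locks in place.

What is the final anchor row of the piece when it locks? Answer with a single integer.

Spawn at (row=0, col=2). Try each row:
  row 0: fits
  row 1: fits
  row 2: blocked -> lock at row 1

Answer: 1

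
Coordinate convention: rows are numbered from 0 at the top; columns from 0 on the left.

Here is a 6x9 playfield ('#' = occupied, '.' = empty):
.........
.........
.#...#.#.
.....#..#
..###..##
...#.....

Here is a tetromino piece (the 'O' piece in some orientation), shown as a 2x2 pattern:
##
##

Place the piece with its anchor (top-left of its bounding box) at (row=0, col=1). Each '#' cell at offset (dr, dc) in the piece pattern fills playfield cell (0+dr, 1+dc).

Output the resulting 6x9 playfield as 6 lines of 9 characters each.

Answer: .##......
.##......
.#...#.#.
.....#..#
..###..##
...#.....

Derivation:
Fill (0+0,1+0) = (0,1)
Fill (0+0,1+1) = (0,2)
Fill (0+1,1+0) = (1,1)
Fill (0+1,1+1) = (1,2)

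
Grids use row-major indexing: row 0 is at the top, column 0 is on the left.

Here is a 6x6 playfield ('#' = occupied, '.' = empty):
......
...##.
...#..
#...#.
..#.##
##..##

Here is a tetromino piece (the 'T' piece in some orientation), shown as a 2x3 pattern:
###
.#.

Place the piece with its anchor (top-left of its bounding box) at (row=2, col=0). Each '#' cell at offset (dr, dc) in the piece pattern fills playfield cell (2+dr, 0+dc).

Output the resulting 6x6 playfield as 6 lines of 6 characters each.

Fill (2+0,0+0) = (2,0)
Fill (2+0,0+1) = (2,1)
Fill (2+0,0+2) = (2,2)
Fill (2+1,0+1) = (3,1)

Answer: ......
...##.
####..
##..#.
..#.##
##..##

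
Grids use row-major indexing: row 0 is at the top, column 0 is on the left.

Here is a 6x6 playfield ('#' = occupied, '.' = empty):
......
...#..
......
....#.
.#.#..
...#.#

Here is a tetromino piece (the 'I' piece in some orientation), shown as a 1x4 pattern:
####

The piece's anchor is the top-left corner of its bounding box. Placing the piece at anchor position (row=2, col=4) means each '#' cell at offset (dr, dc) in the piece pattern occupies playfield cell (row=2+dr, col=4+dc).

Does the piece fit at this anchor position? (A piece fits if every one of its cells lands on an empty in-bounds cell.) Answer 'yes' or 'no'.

Check each piece cell at anchor (2, 4):
  offset (0,0) -> (2,4): empty -> OK
  offset (0,1) -> (2,5): empty -> OK
  offset (0,2) -> (2,6): out of bounds -> FAIL
  offset (0,3) -> (2,7): out of bounds -> FAIL
All cells valid: no

Answer: no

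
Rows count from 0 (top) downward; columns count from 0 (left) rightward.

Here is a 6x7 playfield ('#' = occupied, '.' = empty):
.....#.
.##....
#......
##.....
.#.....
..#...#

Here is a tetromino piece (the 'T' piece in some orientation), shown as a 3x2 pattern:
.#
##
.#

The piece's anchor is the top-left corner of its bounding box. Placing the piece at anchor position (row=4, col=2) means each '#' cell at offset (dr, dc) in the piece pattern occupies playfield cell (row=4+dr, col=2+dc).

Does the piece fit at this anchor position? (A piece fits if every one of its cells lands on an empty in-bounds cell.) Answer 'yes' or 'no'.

Answer: no

Derivation:
Check each piece cell at anchor (4, 2):
  offset (0,1) -> (4,3): empty -> OK
  offset (1,0) -> (5,2): occupied ('#') -> FAIL
  offset (1,1) -> (5,3): empty -> OK
  offset (2,1) -> (6,3): out of bounds -> FAIL
All cells valid: no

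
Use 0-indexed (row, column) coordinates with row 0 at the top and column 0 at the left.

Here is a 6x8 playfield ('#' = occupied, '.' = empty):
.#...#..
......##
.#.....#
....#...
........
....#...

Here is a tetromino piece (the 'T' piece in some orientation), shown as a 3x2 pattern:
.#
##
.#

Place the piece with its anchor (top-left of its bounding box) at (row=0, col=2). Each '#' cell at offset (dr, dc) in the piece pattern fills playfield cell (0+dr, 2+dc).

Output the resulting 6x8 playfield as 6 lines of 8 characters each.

Answer: .#.#.#..
..##..##
.#.#...#
....#...
........
....#...

Derivation:
Fill (0+0,2+1) = (0,3)
Fill (0+1,2+0) = (1,2)
Fill (0+1,2+1) = (1,3)
Fill (0+2,2+1) = (2,3)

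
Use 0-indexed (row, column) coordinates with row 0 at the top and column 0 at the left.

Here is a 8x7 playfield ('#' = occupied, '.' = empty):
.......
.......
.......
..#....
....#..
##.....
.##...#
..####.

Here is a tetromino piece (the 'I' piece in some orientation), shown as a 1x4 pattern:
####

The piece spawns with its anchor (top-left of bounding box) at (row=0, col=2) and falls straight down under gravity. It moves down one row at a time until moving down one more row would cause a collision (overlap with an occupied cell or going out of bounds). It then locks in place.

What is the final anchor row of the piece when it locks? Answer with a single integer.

Answer: 2

Derivation:
Spawn at (row=0, col=2). Try each row:
  row 0: fits
  row 1: fits
  row 2: fits
  row 3: blocked -> lock at row 2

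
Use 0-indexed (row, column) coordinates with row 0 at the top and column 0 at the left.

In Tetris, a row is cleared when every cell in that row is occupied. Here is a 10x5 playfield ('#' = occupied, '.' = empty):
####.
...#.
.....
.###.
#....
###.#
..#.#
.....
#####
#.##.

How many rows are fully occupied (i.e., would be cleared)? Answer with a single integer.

Check each row:
  row 0: 1 empty cell -> not full
  row 1: 4 empty cells -> not full
  row 2: 5 empty cells -> not full
  row 3: 2 empty cells -> not full
  row 4: 4 empty cells -> not full
  row 5: 1 empty cell -> not full
  row 6: 3 empty cells -> not full
  row 7: 5 empty cells -> not full
  row 8: 0 empty cells -> FULL (clear)
  row 9: 2 empty cells -> not full
Total rows cleared: 1

Answer: 1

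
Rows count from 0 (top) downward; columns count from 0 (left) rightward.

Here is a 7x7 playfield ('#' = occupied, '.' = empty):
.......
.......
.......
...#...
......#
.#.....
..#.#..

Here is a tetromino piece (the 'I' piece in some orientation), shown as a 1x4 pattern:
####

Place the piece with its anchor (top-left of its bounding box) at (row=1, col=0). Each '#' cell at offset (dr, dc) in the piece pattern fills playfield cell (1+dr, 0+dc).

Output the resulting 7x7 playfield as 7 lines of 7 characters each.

Answer: .......
####...
.......
...#...
......#
.#.....
..#.#..

Derivation:
Fill (1+0,0+0) = (1,0)
Fill (1+0,0+1) = (1,1)
Fill (1+0,0+2) = (1,2)
Fill (1+0,0+3) = (1,3)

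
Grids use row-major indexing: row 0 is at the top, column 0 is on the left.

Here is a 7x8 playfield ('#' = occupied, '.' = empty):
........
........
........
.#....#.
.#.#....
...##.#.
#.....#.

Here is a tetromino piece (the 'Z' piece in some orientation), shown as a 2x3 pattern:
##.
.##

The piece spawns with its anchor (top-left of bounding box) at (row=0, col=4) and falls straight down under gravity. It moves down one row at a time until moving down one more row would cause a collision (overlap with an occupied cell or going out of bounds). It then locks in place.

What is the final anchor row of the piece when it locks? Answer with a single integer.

Spawn at (row=0, col=4). Try each row:
  row 0: fits
  row 1: fits
  row 2: blocked -> lock at row 1

Answer: 1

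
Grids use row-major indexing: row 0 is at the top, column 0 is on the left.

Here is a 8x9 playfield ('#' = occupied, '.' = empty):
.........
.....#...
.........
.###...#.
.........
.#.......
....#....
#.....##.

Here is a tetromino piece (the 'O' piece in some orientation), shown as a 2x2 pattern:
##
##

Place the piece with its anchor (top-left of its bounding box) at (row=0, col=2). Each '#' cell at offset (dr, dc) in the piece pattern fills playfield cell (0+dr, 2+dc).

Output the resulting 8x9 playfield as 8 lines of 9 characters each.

Fill (0+0,2+0) = (0,2)
Fill (0+0,2+1) = (0,3)
Fill (0+1,2+0) = (1,2)
Fill (0+1,2+1) = (1,3)

Answer: ..##.....
..##.#...
.........
.###...#.
.........
.#.......
....#....
#.....##.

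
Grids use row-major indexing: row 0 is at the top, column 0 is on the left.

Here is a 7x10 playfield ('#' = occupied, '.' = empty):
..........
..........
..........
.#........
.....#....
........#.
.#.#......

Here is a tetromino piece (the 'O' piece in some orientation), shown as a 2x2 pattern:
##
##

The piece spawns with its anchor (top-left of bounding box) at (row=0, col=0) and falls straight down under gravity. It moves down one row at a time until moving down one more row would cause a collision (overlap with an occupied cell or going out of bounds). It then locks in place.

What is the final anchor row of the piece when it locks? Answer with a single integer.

Spawn at (row=0, col=0). Try each row:
  row 0: fits
  row 1: fits
  row 2: blocked -> lock at row 1

Answer: 1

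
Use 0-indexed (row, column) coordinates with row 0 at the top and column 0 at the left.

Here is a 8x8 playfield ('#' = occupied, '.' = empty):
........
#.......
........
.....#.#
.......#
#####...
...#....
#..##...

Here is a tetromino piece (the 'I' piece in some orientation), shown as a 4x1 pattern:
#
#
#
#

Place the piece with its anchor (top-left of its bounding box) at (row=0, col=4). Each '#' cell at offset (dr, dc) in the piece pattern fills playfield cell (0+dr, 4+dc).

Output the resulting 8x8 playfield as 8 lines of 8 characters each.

Answer: ....#...
#...#...
....#...
....##.#
.......#
#####...
...#....
#..##...

Derivation:
Fill (0+0,4+0) = (0,4)
Fill (0+1,4+0) = (1,4)
Fill (0+2,4+0) = (2,4)
Fill (0+3,4+0) = (3,4)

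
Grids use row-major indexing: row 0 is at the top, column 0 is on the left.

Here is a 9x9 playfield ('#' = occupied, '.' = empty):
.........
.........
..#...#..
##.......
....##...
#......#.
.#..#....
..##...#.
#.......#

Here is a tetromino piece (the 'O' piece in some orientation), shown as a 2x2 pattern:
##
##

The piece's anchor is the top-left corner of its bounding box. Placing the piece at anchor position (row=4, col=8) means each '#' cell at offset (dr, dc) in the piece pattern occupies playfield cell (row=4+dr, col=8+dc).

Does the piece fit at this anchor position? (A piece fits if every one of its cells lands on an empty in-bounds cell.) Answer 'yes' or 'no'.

Check each piece cell at anchor (4, 8):
  offset (0,0) -> (4,8): empty -> OK
  offset (0,1) -> (4,9): out of bounds -> FAIL
  offset (1,0) -> (5,8): empty -> OK
  offset (1,1) -> (5,9): out of bounds -> FAIL
All cells valid: no

Answer: no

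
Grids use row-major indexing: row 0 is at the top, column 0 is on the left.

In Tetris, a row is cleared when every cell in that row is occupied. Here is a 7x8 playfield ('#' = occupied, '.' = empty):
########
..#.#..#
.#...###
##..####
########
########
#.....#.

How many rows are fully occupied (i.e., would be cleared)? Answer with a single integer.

Check each row:
  row 0: 0 empty cells -> FULL (clear)
  row 1: 5 empty cells -> not full
  row 2: 4 empty cells -> not full
  row 3: 2 empty cells -> not full
  row 4: 0 empty cells -> FULL (clear)
  row 5: 0 empty cells -> FULL (clear)
  row 6: 6 empty cells -> not full
Total rows cleared: 3

Answer: 3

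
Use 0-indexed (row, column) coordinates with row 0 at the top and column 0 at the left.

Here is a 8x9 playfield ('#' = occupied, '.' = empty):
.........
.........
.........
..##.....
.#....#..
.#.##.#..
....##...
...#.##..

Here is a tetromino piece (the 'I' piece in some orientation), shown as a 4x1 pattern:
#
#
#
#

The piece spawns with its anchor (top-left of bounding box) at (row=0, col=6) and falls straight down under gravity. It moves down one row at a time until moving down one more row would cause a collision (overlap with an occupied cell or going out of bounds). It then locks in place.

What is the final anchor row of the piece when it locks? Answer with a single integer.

Spawn at (row=0, col=6). Try each row:
  row 0: fits
  row 1: blocked -> lock at row 0

Answer: 0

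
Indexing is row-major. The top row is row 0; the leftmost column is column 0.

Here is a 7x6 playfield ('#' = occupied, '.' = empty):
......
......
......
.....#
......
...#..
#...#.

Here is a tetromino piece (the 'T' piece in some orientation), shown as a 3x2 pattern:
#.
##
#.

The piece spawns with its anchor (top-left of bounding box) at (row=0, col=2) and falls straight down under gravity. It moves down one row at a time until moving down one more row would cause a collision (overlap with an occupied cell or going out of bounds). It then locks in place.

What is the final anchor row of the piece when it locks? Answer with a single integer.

Spawn at (row=0, col=2). Try each row:
  row 0: fits
  row 1: fits
  row 2: fits
  row 3: fits
  row 4: blocked -> lock at row 3

Answer: 3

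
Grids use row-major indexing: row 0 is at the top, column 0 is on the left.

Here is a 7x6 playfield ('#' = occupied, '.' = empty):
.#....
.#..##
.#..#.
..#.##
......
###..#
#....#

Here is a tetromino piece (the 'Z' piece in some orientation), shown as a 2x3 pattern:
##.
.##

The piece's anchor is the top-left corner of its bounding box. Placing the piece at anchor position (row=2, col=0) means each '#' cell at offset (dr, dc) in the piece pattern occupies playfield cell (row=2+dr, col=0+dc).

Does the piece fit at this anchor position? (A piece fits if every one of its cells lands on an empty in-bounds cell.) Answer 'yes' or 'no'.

Answer: no

Derivation:
Check each piece cell at anchor (2, 0):
  offset (0,0) -> (2,0): empty -> OK
  offset (0,1) -> (2,1): occupied ('#') -> FAIL
  offset (1,1) -> (3,1): empty -> OK
  offset (1,2) -> (3,2): occupied ('#') -> FAIL
All cells valid: no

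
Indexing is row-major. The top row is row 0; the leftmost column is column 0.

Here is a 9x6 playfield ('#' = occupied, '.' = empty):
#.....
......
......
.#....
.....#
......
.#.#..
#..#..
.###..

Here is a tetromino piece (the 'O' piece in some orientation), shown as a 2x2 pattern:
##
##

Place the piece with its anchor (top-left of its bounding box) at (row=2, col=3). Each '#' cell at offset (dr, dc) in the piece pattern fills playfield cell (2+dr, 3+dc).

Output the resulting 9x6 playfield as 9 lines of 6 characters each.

Answer: #.....
......
...##.
.#.##.
.....#
......
.#.#..
#..#..
.###..

Derivation:
Fill (2+0,3+0) = (2,3)
Fill (2+0,3+1) = (2,4)
Fill (2+1,3+0) = (3,3)
Fill (2+1,3+1) = (3,4)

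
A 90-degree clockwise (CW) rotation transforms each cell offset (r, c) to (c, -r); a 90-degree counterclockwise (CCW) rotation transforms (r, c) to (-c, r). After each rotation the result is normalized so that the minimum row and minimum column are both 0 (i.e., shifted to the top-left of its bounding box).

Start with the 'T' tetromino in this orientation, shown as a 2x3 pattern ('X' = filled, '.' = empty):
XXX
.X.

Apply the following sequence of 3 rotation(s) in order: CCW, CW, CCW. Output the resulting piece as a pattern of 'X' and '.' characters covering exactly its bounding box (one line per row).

Start:
XXX
.X.
After rotation 1 (CCW):
X.
XX
X.
After rotation 2 (CW):
XXX
.X.
After rotation 3 (CCW):
X.
XX
X.

Answer: X.
XX
X.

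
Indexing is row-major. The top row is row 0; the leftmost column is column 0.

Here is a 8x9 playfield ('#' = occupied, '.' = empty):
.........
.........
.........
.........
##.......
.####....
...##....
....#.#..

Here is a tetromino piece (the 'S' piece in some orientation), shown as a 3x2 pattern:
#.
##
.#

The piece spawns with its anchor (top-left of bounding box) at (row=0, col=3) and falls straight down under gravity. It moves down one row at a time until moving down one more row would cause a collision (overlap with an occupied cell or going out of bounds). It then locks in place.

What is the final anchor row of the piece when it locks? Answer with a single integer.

Answer: 2

Derivation:
Spawn at (row=0, col=3). Try each row:
  row 0: fits
  row 1: fits
  row 2: fits
  row 3: blocked -> lock at row 2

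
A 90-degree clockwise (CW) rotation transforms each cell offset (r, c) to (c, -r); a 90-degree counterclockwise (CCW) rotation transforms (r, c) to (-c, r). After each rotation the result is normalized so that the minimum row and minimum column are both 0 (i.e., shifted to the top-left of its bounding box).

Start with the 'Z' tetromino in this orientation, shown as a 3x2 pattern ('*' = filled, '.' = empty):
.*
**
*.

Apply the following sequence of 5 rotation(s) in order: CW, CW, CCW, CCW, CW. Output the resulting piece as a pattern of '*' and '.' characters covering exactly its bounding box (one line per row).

Start:
.*
**
*.
After rotation 1 (CW):
**.
.**
After rotation 2 (CW):
.*
**
*.
After rotation 3 (CCW):
**.
.**
After rotation 4 (CCW):
.*
**
*.
After rotation 5 (CW):
**.
.**

Answer: **.
.**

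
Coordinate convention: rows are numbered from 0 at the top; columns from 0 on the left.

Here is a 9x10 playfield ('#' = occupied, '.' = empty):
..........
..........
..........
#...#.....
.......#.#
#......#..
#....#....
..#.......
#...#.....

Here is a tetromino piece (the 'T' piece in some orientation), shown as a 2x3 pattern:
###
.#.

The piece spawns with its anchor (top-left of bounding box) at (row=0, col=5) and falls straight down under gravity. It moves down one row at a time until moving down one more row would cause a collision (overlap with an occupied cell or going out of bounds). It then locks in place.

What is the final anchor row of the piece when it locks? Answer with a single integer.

Spawn at (row=0, col=5). Try each row:
  row 0: fits
  row 1: fits
  row 2: fits
  row 3: fits
  row 4: blocked -> lock at row 3

Answer: 3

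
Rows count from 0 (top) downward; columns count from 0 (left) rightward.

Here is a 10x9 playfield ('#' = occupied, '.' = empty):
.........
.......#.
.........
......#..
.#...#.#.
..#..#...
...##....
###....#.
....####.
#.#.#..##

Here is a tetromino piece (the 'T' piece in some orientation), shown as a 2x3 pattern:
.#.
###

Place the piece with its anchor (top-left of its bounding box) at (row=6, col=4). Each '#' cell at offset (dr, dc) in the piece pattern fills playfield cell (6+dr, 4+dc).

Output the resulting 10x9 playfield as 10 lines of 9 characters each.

Fill (6+0,4+1) = (6,5)
Fill (6+1,4+0) = (7,4)
Fill (6+1,4+1) = (7,5)
Fill (6+1,4+2) = (7,6)

Answer: .........
.......#.
.........
......#..
.#...#.#.
..#..#...
...###...
###.####.
....####.
#.#.#..##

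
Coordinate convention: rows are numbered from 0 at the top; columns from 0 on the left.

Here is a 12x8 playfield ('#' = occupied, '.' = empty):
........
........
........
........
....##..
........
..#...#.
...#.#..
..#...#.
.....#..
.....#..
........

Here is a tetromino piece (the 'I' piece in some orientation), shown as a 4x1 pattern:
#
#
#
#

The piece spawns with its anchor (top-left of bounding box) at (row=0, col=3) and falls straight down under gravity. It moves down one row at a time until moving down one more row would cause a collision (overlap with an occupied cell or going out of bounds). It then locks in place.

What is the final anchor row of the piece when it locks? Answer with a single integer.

Spawn at (row=0, col=3). Try each row:
  row 0: fits
  row 1: fits
  row 2: fits
  row 3: fits
  row 4: blocked -> lock at row 3

Answer: 3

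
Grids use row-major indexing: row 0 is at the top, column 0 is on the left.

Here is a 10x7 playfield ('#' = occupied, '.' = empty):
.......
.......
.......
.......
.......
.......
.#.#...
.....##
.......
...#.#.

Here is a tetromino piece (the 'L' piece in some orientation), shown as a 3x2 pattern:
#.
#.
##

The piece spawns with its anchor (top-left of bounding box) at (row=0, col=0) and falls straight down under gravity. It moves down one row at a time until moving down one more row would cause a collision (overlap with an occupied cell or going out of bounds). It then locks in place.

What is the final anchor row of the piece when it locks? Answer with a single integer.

Spawn at (row=0, col=0). Try each row:
  row 0: fits
  row 1: fits
  row 2: fits
  row 3: fits
  row 4: blocked -> lock at row 3

Answer: 3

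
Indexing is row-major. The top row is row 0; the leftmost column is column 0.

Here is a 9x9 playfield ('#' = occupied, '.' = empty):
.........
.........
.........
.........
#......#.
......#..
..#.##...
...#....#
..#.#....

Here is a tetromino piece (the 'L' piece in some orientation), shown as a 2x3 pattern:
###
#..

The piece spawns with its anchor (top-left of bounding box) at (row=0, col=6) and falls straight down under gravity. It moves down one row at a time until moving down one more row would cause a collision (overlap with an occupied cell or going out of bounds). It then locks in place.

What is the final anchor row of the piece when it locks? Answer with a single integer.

Spawn at (row=0, col=6). Try each row:
  row 0: fits
  row 1: fits
  row 2: fits
  row 3: fits
  row 4: blocked -> lock at row 3

Answer: 3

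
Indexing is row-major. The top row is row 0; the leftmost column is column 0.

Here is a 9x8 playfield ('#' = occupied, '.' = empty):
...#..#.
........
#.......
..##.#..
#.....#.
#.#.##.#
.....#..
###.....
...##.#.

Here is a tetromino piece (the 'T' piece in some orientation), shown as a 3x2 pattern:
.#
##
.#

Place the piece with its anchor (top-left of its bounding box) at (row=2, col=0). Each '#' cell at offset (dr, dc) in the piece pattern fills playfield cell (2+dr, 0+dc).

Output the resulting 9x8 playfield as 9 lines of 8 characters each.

Fill (2+0,0+1) = (2,1)
Fill (2+1,0+0) = (3,0)
Fill (2+1,0+1) = (3,1)
Fill (2+2,0+1) = (4,1)

Answer: ...#..#.
........
##......
####.#..
##....#.
#.#.##.#
.....#..
###.....
...##.#.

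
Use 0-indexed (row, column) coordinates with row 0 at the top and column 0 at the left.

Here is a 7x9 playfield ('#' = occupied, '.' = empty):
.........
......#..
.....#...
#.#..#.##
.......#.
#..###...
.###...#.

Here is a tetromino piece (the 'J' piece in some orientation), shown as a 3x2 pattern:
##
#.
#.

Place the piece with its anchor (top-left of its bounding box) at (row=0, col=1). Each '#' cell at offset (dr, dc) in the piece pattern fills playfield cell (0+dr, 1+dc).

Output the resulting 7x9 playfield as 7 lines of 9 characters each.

Answer: .##......
.#....#..
.#...#...
#.#..#.##
.......#.
#..###...
.###...#.

Derivation:
Fill (0+0,1+0) = (0,1)
Fill (0+0,1+1) = (0,2)
Fill (0+1,1+0) = (1,1)
Fill (0+2,1+0) = (2,1)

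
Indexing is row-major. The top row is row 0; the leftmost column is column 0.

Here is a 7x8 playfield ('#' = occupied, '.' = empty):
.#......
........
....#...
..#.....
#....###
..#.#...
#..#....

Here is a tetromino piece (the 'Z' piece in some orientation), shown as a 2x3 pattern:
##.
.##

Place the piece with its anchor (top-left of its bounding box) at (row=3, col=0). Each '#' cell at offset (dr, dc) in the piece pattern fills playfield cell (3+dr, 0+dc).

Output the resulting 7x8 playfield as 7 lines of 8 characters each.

Fill (3+0,0+0) = (3,0)
Fill (3+0,0+1) = (3,1)
Fill (3+1,0+1) = (4,1)
Fill (3+1,0+2) = (4,2)

Answer: .#......
........
....#...
###.....
###..###
..#.#...
#..#....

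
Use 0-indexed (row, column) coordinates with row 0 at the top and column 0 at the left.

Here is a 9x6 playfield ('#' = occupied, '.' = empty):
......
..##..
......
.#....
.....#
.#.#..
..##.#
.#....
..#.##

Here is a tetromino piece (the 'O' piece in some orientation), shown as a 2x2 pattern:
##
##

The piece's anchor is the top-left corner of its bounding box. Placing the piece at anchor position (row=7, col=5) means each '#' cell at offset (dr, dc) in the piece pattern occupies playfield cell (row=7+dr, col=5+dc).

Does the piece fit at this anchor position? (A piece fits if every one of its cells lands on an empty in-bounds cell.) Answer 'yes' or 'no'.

Check each piece cell at anchor (7, 5):
  offset (0,0) -> (7,5): empty -> OK
  offset (0,1) -> (7,6): out of bounds -> FAIL
  offset (1,0) -> (8,5): occupied ('#') -> FAIL
  offset (1,1) -> (8,6): out of bounds -> FAIL
All cells valid: no

Answer: no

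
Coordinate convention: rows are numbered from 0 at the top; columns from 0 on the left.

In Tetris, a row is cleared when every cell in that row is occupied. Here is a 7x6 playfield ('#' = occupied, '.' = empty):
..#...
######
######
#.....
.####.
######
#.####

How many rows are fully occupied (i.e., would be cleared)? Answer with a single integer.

Answer: 3

Derivation:
Check each row:
  row 0: 5 empty cells -> not full
  row 1: 0 empty cells -> FULL (clear)
  row 2: 0 empty cells -> FULL (clear)
  row 3: 5 empty cells -> not full
  row 4: 2 empty cells -> not full
  row 5: 0 empty cells -> FULL (clear)
  row 6: 1 empty cell -> not full
Total rows cleared: 3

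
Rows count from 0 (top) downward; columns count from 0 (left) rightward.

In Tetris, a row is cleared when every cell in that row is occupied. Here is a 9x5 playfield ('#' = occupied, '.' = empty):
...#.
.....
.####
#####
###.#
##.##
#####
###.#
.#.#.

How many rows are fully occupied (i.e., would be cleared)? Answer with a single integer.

Check each row:
  row 0: 4 empty cells -> not full
  row 1: 5 empty cells -> not full
  row 2: 1 empty cell -> not full
  row 3: 0 empty cells -> FULL (clear)
  row 4: 1 empty cell -> not full
  row 5: 1 empty cell -> not full
  row 6: 0 empty cells -> FULL (clear)
  row 7: 1 empty cell -> not full
  row 8: 3 empty cells -> not full
Total rows cleared: 2

Answer: 2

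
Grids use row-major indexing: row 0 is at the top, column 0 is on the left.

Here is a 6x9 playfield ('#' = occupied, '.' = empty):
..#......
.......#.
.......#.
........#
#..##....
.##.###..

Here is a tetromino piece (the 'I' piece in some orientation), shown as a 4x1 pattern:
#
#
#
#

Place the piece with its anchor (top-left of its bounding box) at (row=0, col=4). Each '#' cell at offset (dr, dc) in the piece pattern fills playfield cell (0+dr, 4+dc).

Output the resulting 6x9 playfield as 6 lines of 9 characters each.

Fill (0+0,4+0) = (0,4)
Fill (0+1,4+0) = (1,4)
Fill (0+2,4+0) = (2,4)
Fill (0+3,4+0) = (3,4)

Answer: ..#.#....
....#..#.
....#..#.
....#...#
#..##....
.##.###..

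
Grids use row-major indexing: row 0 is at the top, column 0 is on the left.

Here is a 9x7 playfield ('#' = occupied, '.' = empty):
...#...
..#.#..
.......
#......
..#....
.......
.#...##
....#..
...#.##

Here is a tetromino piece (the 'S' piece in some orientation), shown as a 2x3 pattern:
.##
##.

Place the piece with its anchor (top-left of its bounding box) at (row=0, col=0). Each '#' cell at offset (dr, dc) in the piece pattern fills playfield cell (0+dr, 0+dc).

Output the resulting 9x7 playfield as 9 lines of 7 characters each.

Fill (0+0,0+1) = (0,1)
Fill (0+0,0+2) = (0,2)
Fill (0+1,0+0) = (1,0)
Fill (0+1,0+1) = (1,1)

Answer: .###...
###.#..
.......
#......
..#....
.......
.#...##
....#..
...#.##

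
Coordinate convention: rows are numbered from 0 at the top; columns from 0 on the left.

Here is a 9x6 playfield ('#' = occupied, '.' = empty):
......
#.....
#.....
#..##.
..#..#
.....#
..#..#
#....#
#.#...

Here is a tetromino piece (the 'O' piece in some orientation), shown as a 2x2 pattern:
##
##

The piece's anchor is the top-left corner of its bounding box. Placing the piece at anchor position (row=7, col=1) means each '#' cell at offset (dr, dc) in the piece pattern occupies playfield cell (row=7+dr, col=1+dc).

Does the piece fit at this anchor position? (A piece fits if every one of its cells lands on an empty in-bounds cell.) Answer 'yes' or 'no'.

Check each piece cell at anchor (7, 1):
  offset (0,0) -> (7,1): empty -> OK
  offset (0,1) -> (7,2): empty -> OK
  offset (1,0) -> (8,1): empty -> OK
  offset (1,1) -> (8,2): occupied ('#') -> FAIL
All cells valid: no

Answer: no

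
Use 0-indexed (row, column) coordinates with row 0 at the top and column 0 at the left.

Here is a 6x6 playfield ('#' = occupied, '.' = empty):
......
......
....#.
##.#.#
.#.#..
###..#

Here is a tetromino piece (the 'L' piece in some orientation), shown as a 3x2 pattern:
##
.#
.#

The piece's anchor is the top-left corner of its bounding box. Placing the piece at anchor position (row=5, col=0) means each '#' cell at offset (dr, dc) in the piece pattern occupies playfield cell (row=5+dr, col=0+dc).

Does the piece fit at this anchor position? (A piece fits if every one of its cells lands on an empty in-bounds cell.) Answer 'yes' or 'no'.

Check each piece cell at anchor (5, 0):
  offset (0,0) -> (5,0): occupied ('#') -> FAIL
  offset (0,1) -> (5,1): occupied ('#') -> FAIL
  offset (1,1) -> (6,1): out of bounds -> FAIL
  offset (2,1) -> (7,1): out of bounds -> FAIL
All cells valid: no

Answer: no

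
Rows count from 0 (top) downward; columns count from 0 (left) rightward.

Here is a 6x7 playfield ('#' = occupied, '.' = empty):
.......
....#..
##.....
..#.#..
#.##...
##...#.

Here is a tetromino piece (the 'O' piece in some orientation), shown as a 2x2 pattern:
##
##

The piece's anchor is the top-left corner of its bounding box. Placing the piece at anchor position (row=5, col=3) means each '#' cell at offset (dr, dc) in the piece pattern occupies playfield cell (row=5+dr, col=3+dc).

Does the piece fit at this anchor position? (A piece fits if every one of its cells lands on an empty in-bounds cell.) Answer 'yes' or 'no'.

Check each piece cell at anchor (5, 3):
  offset (0,0) -> (5,3): empty -> OK
  offset (0,1) -> (5,4): empty -> OK
  offset (1,0) -> (6,3): out of bounds -> FAIL
  offset (1,1) -> (6,4): out of bounds -> FAIL
All cells valid: no

Answer: no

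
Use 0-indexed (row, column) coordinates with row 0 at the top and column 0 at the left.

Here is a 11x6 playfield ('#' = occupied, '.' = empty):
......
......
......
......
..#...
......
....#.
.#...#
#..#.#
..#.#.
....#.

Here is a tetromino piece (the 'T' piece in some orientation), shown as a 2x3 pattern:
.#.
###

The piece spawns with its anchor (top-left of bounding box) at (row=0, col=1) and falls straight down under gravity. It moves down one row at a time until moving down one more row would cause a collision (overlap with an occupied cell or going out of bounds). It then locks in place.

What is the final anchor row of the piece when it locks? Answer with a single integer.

Spawn at (row=0, col=1). Try each row:
  row 0: fits
  row 1: fits
  row 2: fits
  row 3: blocked -> lock at row 2

Answer: 2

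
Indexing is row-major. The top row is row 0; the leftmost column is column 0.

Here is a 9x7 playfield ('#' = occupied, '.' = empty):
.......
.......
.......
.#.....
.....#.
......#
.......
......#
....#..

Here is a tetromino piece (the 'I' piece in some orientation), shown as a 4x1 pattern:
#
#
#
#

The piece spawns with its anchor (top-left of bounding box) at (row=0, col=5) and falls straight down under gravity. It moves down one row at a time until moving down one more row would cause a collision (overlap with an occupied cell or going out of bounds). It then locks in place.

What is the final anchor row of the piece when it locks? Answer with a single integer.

Answer: 0

Derivation:
Spawn at (row=0, col=5). Try each row:
  row 0: fits
  row 1: blocked -> lock at row 0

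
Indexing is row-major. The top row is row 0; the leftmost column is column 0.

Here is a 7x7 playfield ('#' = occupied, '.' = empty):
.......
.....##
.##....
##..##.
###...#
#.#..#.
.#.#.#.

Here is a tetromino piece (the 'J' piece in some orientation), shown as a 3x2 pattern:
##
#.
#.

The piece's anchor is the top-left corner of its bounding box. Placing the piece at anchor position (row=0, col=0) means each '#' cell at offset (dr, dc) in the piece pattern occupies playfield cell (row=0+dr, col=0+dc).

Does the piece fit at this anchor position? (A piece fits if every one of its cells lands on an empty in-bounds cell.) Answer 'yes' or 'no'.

Answer: yes

Derivation:
Check each piece cell at anchor (0, 0):
  offset (0,0) -> (0,0): empty -> OK
  offset (0,1) -> (0,1): empty -> OK
  offset (1,0) -> (1,0): empty -> OK
  offset (2,0) -> (2,0): empty -> OK
All cells valid: yes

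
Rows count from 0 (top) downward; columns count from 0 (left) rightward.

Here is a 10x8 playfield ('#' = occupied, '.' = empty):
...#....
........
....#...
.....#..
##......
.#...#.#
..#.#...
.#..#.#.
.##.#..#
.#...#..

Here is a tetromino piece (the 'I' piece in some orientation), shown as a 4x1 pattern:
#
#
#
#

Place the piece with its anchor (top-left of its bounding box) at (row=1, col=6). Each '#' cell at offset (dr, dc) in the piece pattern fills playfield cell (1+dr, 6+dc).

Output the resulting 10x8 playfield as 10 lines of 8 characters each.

Fill (1+0,6+0) = (1,6)
Fill (1+1,6+0) = (2,6)
Fill (1+2,6+0) = (3,6)
Fill (1+3,6+0) = (4,6)

Answer: ...#....
......#.
....#.#.
.....##.
##....#.
.#...#.#
..#.#...
.#..#.#.
.##.#..#
.#...#..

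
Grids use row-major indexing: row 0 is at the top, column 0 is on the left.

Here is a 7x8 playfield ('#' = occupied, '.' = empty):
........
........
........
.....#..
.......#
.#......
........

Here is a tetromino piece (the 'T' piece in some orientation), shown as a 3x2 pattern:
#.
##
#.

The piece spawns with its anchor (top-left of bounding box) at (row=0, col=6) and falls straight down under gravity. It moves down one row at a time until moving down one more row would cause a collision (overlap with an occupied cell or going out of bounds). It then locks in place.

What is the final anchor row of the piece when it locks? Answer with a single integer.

Spawn at (row=0, col=6). Try each row:
  row 0: fits
  row 1: fits
  row 2: fits
  row 3: blocked -> lock at row 2

Answer: 2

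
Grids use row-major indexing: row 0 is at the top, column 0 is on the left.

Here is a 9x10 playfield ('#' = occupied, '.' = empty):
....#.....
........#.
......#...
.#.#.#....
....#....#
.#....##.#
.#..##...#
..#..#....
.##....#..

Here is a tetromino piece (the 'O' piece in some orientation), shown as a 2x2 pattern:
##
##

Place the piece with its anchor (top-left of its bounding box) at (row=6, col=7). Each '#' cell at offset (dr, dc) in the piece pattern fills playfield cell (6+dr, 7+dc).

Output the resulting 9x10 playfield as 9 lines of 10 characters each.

Fill (6+0,7+0) = (6,7)
Fill (6+0,7+1) = (6,8)
Fill (6+1,7+0) = (7,7)
Fill (6+1,7+1) = (7,8)

Answer: ....#.....
........#.
......#...
.#.#.#....
....#....#
.#....##.#
.#..##.###
..#..#.##.
.##....#..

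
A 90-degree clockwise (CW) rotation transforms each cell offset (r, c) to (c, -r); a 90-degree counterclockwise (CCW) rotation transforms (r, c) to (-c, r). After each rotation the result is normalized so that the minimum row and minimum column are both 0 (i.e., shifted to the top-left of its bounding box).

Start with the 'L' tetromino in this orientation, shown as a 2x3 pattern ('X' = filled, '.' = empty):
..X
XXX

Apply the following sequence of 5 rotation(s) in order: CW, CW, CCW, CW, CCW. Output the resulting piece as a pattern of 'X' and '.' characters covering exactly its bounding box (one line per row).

Start:
..X
XXX
After rotation 1 (CW):
X.
X.
XX
After rotation 2 (CW):
XXX
X..
After rotation 3 (CCW):
X.
X.
XX
After rotation 4 (CW):
XXX
X..
After rotation 5 (CCW):
X.
X.
XX

Answer: X.
X.
XX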